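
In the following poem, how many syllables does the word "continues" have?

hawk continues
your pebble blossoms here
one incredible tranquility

3

"continues" has 3 syllables.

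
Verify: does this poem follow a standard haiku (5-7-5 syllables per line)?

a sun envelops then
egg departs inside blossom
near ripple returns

Line 1: a(1) + sun(1) + envelops(3) + then(1) = 6 (expected 5)
Line 2: egg(1) + departs(2) + inside(2) + blossom(2) = 7 ✓
Line 3: near(1) + ripple(2) + returns(2) = 5 ✓

No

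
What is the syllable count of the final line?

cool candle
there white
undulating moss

5

The final line: "undulating moss": 4+1 = 5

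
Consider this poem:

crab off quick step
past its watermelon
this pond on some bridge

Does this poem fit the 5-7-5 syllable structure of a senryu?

Line 1: crab(1) + off(1) + quick(1) + step(1) = 4 (expected 5)
Line 2: past(1) + its(1) + watermelon(4) = 6 (expected 7)
Line 3: this(1) + pond(1) + on(1) + some(1) + bridge(1) = 5 ✓

No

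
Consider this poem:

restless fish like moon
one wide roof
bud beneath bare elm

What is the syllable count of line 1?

5

Line 1: "restless fish like moon": 2+1+1+1 = 5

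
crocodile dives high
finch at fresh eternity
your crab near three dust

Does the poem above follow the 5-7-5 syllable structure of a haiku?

Line 1: "crocodile dives high": 3+1+1 = 5 ✓
Line 2: "finch at fresh eternity": 1+1+1+4 = 7 ✓
Line 3: "your crab near three dust": 1+1+1+1+1 = 5 ✓

Yes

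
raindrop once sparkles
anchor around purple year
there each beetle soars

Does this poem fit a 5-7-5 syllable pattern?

Yes

Line 1: raindrop(2) + once(1) + sparkles(2) = 5 ✓
Line 2: anchor(2) + around(2) + purple(2) + year(1) = 7 ✓
Line 3: there(1) + each(1) + beetle(2) + soars(1) = 5 ✓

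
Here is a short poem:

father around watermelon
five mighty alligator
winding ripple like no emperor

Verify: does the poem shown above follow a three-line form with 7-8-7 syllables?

Line 1: father (2), around (2), watermelon (4) → 8 (expected 7)
Line 2: five (1), mighty (2), alligator (4) → 7 (expected 8)
Line 3: winding (2), ripple (2), like (1), no (1), emperor (3) → 9 (expected 7)

No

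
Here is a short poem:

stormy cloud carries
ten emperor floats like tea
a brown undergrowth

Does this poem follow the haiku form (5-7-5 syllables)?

Yes

Line 1: stormy(2) + cloud(1) + carries(2) = 5 ✓
Line 2: ten(1) + emperor(3) + floats(1) + like(1) + tea(1) = 7 ✓
Line 3: a(1) + brown(1) + undergrowth(3) = 5 ✓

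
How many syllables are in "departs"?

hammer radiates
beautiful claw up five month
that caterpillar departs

"departs" has 2 syllables.

2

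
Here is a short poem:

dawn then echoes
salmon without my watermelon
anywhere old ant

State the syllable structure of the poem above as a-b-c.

4-9-5

Line 1: "dawn then echoes": 1+1+2 = 4
Line 2: "salmon without my watermelon": 2+2+1+4 = 9
Line 3: "anywhere old ant": 3+1+1 = 5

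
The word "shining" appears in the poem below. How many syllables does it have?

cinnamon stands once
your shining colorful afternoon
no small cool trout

2

"shining" has 2 syllables.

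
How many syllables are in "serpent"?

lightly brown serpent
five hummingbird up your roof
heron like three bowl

2

"serpent" has 2 syllables.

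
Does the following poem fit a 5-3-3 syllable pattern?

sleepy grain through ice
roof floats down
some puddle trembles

Line 1: sleepy (2), grain (1), through (1), ice (1) → 5 ✓
Line 2: roof (1), floats (1), down (1) → 3 ✓
Line 3: some (1), puddle (2), trembles (2) → 5 (expected 3)

No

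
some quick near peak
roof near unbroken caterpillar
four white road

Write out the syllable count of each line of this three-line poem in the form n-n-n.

4-9-3

Line 1: "some quick near peak": 1+1+1+1 = 4
Line 2: "roof near unbroken caterpillar": 1+1+3+4 = 9
Line 3: "four white road": 1+1+1 = 3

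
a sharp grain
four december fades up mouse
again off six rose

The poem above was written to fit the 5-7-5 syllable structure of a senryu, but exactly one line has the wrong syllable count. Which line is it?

The first line

Line 1: "a sharp grain": 1+1+1 = 3 (expected 5)
Line 2: "four december fades up mouse": 1+3+1+1+1 = 7 ✓
Line 3: "again off six rose": 2+1+1+1 = 5 ✓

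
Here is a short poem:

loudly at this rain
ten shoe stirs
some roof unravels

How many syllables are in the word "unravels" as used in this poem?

"unravels" has 3 syllables.

3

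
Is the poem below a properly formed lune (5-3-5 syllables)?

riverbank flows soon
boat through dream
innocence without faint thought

Line 1: "riverbank flows soon": 3+1+1 = 5 ✓
Line 2: "boat through dream": 1+1+1 = 3 ✓
Line 3: "innocence without faint thought": 3+2+1+1 = 7 (expected 5)

No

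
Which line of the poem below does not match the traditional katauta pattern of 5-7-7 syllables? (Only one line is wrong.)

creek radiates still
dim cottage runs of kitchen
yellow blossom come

Line 1: creek (1), radiates (3), still (1) → 5 ✓
Line 2: dim (1), cottage (2), runs (1), of (1), kitchen (2) → 7 ✓
Line 3: yellow (2), blossom (2), come (1) → 5 (expected 7)

Line 3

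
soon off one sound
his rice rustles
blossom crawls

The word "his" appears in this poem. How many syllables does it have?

"his" has 1 syllable.

1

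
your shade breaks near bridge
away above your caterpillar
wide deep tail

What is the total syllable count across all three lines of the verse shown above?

Line 1: your (1), shade (1), breaks (1), near (1), bridge (1) → 5
Line 2: away (2), above (2), your (1), caterpillar (4) → 9
Line 3: wide (1), deep (1), tail (1) → 3
Total: 5 + 9 + 3 = 17

17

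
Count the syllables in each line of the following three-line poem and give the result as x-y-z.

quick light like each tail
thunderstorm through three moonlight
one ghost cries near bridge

5-7-5

Line 1: quick(1) + light(1) + like(1) + each(1) + tail(1) = 5
Line 2: thunderstorm(3) + through(1) + three(1) + moonlight(2) = 7
Line 3: one(1) + ghost(1) + cries(1) + near(1) + bridge(1) = 5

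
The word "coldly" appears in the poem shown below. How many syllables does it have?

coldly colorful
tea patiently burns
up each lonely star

2

"coldly" has 2 syllables.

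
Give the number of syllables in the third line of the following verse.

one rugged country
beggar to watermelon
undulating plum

5

The third line: undulating(4) + plum(1) = 5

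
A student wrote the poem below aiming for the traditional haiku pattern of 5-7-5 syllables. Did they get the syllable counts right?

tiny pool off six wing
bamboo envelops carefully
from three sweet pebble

No

Line 1: tiny(2) + pool(1) + off(1) + six(1) + wing(1) = 6 (expected 5)
Line 2: bamboo(2) + envelops(3) + carefully(3) = 8 (expected 7)
Line 3: from(1) + three(1) + sweet(1) + pebble(2) = 5 ✓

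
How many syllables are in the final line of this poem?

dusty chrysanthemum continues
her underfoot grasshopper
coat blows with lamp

4

The final line: coat(1) + blows(1) + with(1) + lamp(1) = 4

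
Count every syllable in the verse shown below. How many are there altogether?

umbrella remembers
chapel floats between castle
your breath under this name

Line 1: "umbrella remembers": 3+3 = 6
Line 2: "chapel floats between castle": 2+1+2+2 = 7
Line 3: "your breath under this name": 1+1+2+1+1 = 6
Total: 6 + 7 + 6 = 19

19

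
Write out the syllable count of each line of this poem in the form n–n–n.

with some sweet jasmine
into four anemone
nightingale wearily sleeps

5–7–7

Line 1: "with some sweet jasmine": 1+1+1+2 = 5
Line 2: "into four anemone": 2+1+4 = 7
Line 3: "nightingale wearily sleeps": 3+3+1 = 7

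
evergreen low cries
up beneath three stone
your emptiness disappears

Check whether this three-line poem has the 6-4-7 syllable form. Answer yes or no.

Line 1: evergreen(3) + low(1) + cries(1) = 5 (expected 6)
Line 2: up(1) + beneath(2) + three(1) + stone(1) = 5 (expected 4)
Line 3: your(1) + emptiness(3) + disappears(3) = 7 ✓

No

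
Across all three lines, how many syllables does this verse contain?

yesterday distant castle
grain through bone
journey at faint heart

Line 1: yesterday (3), distant (2), castle (2) → 7
Line 2: grain (1), through (1), bone (1) → 3
Line 3: journey (2), at (1), faint (1), heart (1) → 5
Total: 7 + 3 + 5 = 15

15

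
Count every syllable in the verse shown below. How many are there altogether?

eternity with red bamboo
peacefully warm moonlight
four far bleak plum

Line 1: eternity (4), with (1), red (1), bamboo (2) → 8
Line 2: peacefully (3), warm (1), moonlight (2) → 6
Line 3: four (1), far (1), bleak (1), plum (1) → 4
Total: 8 + 6 + 4 = 18

18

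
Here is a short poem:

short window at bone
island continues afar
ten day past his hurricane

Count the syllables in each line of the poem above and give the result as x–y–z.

Line 1: short (1), window (2), at (1), bone (1) → 5
Line 2: island (2), continues (3), afar (2) → 7
Line 3: ten (1), day (1), past (1), his (1), hurricane (3) → 7

5–7–7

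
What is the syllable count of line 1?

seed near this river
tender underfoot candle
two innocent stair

5

Line 1: "seed near this river": 1+1+1+2 = 5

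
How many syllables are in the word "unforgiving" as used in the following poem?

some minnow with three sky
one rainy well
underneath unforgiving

4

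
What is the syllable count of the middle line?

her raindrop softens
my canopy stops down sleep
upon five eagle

The middle line: "my canopy stops down sleep": 1+3+1+1+1 = 7

7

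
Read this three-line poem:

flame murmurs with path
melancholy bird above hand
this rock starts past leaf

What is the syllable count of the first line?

The first line: flame (1), murmurs (2), with (1), path (1) → 5

5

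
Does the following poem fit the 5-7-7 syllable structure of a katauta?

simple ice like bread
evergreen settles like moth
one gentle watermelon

Yes

Line 1: simple(2) + ice(1) + like(1) + bread(1) = 5 ✓
Line 2: evergreen(3) + settles(2) + like(1) + moth(1) = 7 ✓
Line 3: one(1) + gentle(2) + watermelon(4) = 7 ✓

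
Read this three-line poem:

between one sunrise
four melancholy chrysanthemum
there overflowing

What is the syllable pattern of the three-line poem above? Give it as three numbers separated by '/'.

5/9/5

Line 1: "between one sunrise": 2+1+2 = 5
Line 2: "four melancholy chrysanthemum": 1+4+4 = 9
Line 3: "there overflowing": 1+4 = 5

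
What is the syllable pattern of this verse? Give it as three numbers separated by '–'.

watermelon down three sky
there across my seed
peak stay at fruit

7–5–4

Line 1: watermelon (4), down (1), three (1), sky (1) → 7
Line 2: there (1), across (2), my (1), seed (1) → 5
Line 3: peak (1), stay (1), at (1), fruit (1) → 4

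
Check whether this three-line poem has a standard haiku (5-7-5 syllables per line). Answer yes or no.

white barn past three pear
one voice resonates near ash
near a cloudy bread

Yes

Line 1: white(1) + barn(1) + past(1) + three(1) + pear(1) = 5 ✓
Line 2: one(1) + voice(1) + resonates(3) + near(1) + ash(1) = 7 ✓
Line 3: near(1) + a(1) + cloudy(2) + bread(1) = 5 ✓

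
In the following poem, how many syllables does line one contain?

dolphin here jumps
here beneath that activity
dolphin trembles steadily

Line one: dolphin(2) + here(1) + jumps(1) = 4

4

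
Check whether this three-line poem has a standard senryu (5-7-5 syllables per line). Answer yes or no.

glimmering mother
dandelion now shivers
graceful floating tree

Line 1: glimmering (3), mother (2) → 5 ✓
Line 2: dandelion (4), now (1), shivers (2) → 7 ✓
Line 3: graceful (2), floating (2), tree (1) → 5 ✓

Yes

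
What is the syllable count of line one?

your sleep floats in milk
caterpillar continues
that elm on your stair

5

Line one: "your sleep floats in milk": 1+1+1+1+1 = 5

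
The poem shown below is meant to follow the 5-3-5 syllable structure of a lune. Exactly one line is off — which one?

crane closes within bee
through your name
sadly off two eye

Line 1: "crane closes within bee": 1+2+2+1 = 6 (expected 5)
Line 2: "through your name": 1+1+1 = 3 ✓
Line 3: "sadly off two eye": 2+1+1+1 = 5 ✓

Line 1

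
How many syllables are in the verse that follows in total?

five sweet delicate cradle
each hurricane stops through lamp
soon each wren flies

Line 1: five(1) + sweet(1) + delicate(3) + cradle(2) = 7
Line 2: each(1) + hurricane(3) + stops(1) + through(1) + lamp(1) = 7
Line 3: soon(1) + each(1) + wren(1) + flies(1) = 4
Total: 7 + 7 + 4 = 18

18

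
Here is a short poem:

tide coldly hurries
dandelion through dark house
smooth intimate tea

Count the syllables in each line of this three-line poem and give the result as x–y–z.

5–7–5

Line 1: tide(1) + coldly(2) + hurries(2) = 5
Line 2: dandelion(4) + through(1) + dark(1) + house(1) = 7
Line 3: smooth(1) + intimate(3) + tea(1) = 5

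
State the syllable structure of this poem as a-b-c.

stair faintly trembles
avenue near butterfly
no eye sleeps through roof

5-7-5

Line 1: stair (1), faintly (2), trembles (2) → 5
Line 2: avenue (3), near (1), butterfly (3) → 7
Line 3: no (1), eye (1), sleeps (1), through (1), roof (1) → 5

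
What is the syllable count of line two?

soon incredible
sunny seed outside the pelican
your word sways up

Line two: sunny (2), seed (1), outside (2), the (1), pelican (3) → 9

9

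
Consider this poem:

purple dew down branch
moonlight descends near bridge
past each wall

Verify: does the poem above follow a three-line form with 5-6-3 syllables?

Line 1: "purple dew down branch": 2+1+1+1 = 5 ✓
Line 2: "moonlight descends near bridge": 2+2+1+1 = 6 ✓
Line 3: "past each wall": 1+1+1 = 3 ✓

Yes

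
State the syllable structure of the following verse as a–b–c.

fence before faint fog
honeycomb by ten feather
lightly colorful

Line 1: "fence before faint fog": 1+2+1+1 = 5
Line 2: "honeycomb by ten feather": 3+1+1+2 = 7
Line 3: "lightly colorful": 2+3 = 5

5–7–5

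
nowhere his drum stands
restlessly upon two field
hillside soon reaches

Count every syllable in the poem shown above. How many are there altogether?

Line 1: nowhere(2) + his(1) + drum(1) + stands(1) = 5
Line 2: restlessly(3) + upon(2) + two(1) + field(1) = 7
Line 3: hillside(2) + soon(1) + reaches(2) = 5
Total: 5 + 7 + 5 = 17

17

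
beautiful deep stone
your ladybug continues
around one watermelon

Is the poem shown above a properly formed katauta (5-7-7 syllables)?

Yes

Line 1: beautiful (3), deep (1), stone (1) → 5 ✓
Line 2: your (1), ladybug (3), continues (3) → 7 ✓
Line 3: around (2), one (1), watermelon (4) → 7 ✓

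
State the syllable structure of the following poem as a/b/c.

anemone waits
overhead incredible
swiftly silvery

5/7/5

Line 1: anemone (4), waits (1) → 5
Line 2: overhead (3), incredible (4) → 7
Line 3: swiftly (2), silvery (3) → 5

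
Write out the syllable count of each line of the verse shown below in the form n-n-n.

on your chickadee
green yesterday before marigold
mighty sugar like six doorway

Line 1: on (1), your (1), chickadee (3) → 5
Line 2: green (1), yesterday (3), before (2), marigold (3) → 9
Line 3: mighty (2), sugar (2), like (1), six (1), doorway (2) → 8

5-9-8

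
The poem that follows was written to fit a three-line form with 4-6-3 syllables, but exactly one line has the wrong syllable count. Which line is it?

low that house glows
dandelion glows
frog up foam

Line 1: low(1) + that(1) + house(1) + glows(1) = 4 ✓
Line 2: dandelion(4) + glows(1) = 5 (expected 6)
Line 3: frog(1) + up(1) + foam(1) = 3 ✓

Line 2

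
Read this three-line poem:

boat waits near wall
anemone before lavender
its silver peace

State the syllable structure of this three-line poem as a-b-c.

Line 1: boat(1) + waits(1) + near(1) + wall(1) = 4
Line 2: anemone(4) + before(2) + lavender(3) = 9
Line 3: its(1) + silver(2) + peace(1) = 4

4-9-4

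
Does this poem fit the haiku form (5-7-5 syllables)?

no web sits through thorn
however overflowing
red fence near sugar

Line 1: no(1) + web(1) + sits(1) + through(1) + thorn(1) = 5 ✓
Line 2: however(3) + overflowing(4) = 7 ✓
Line 3: red(1) + fence(1) + near(1) + sugar(2) = 5 ✓

Yes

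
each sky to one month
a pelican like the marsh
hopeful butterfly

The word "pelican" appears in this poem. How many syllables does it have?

3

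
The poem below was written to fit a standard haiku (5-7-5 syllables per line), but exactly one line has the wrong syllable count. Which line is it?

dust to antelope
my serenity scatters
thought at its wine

Line 1: dust (1), to (1), antelope (3) → 5 ✓
Line 2: my (1), serenity (4), scatters (2) → 7 ✓
Line 3: thought (1), at (1), its (1), wine (1) → 4 (expected 5)

Line 3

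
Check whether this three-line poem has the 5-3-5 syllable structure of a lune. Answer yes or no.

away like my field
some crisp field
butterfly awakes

Line 1: "away like my field": 2+1+1+1 = 5 ✓
Line 2: "some crisp field": 1+1+1 = 3 ✓
Line 3: "butterfly awakes": 3+2 = 5 ✓

Yes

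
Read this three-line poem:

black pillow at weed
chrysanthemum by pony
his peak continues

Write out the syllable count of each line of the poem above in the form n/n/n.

5/7/5

Line 1: "black pillow at weed": 1+2+1+1 = 5
Line 2: "chrysanthemum by pony": 4+1+2 = 7
Line 3: "his peak continues": 1+1+3 = 5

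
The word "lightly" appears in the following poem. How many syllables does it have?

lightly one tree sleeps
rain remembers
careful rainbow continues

2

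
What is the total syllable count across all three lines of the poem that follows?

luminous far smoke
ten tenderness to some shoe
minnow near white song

Line 1: luminous(3) + far(1) + smoke(1) = 5
Line 2: ten(1) + tenderness(3) + to(1) + some(1) + shoe(1) = 7
Line 3: minnow(2) + near(1) + white(1) + song(1) = 5
Total: 5 + 7 + 5 = 17

17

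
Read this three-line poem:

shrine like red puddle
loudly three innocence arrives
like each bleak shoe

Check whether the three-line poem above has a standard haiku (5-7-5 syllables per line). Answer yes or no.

Line 1: shrine(1) + like(1) + red(1) + puddle(2) = 5 ✓
Line 2: loudly(2) + three(1) + innocence(3) + arrives(2) = 8 (expected 7)
Line 3: like(1) + each(1) + bleak(1) + shoe(1) = 4 (expected 5)

No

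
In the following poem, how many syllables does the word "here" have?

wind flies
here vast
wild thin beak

1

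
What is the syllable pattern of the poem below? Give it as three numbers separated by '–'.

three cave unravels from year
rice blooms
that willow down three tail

7–2–6

Line 1: three (1), cave (1), unravels (3), from (1), year (1) → 7
Line 2: rice (1), blooms (1) → 2
Line 3: that (1), willow (2), down (1), three (1), tail (1) → 6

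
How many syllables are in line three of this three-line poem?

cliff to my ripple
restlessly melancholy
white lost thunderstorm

Line three: "white lost thunderstorm": 1+1+3 = 5

5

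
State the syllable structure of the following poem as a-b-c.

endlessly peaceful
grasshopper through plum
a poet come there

5-5-5

Line 1: "endlessly peaceful": 3+2 = 5
Line 2: "grasshopper through plum": 3+1+1 = 5
Line 3: "a poet come there": 1+2+1+1 = 5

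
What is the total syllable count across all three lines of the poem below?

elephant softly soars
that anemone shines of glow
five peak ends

Line 1: elephant (3), softly (2), soars (1) → 6
Line 2: that (1), anemone (4), shines (1), of (1), glow (1) → 8
Line 3: five (1), peak (1), ends (1) → 3
Total: 6 + 8 + 3 = 17

17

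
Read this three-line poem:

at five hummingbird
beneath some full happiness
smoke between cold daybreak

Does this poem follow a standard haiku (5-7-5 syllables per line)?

No

Line 1: at(1) + five(1) + hummingbird(3) = 5 ✓
Line 2: beneath(2) + some(1) + full(1) + happiness(3) = 7 ✓
Line 3: smoke(1) + between(2) + cold(1) + daybreak(2) = 6 (expected 5)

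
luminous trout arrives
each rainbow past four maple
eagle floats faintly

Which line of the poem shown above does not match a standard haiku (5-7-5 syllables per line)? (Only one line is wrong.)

The first line

Line 1: "luminous trout arrives": 3+1+2 = 6 (expected 5)
Line 2: "each rainbow past four maple": 1+2+1+1+2 = 7 ✓
Line 3: "eagle floats faintly": 2+1+2 = 5 ✓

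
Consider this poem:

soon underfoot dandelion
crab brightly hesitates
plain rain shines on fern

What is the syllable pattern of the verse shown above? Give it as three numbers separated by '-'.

Line 1: "soon underfoot dandelion": 1+3+4 = 8
Line 2: "crab brightly hesitates": 1+2+3 = 6
Line 3: "plain rain shines on fern": 1+1+1+1+1 = 5

8-6-5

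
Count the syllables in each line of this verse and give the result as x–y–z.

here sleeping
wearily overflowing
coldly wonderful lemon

3–7–7

Line 1: here (1), sleeping (2) → 3
Line 2: wearily (3), overflowing (4) → 7
Line 3: coldly (2), wonderful (3), lemon (2) → 7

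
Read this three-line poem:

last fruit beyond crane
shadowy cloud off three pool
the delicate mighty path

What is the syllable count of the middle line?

7

The middle line: "shadowy cloud off three pool": 3+1+1+1+1 = 7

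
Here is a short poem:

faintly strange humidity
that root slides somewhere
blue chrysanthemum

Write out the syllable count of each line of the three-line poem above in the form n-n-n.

Line 1: "faintly strange humidity": 2+1+4 = 7
Line 2: "that root slides somewhere": 1+1+1+2 = 5
Line 3: "blue chrysanthemum": 1+4 = 5

7-5-5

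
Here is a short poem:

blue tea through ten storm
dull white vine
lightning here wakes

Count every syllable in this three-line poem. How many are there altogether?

Line 1: blue(1) + tea(1) + through(1) + ten(1) + storm(1) = 5
Line 2: dull(1) + white(1) + vine(1) = 3
Line 3: lightning(2) + here(1) + wakes(1) = 4
Total: 5 + 3 + 4 = 12

12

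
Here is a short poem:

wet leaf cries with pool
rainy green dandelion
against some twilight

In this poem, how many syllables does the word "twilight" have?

2

"twilight" has 2 syllables.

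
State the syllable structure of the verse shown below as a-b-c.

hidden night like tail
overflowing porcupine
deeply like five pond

5-7-5

Line 1: "hidden night like tail": 2+1+1+1 = 5
Line 2: "overflowing porcupine": 4+3 = 7
Line 3: "deeply like five pond": 2+1+1+1 = 5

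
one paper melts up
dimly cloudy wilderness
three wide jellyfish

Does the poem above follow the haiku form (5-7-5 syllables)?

Yes

Line 1: "one paper melts up": 1+2+1+1 = 5 ✓
Line 2: "dimly cloudy wilderness": 2+2+3 = 7 ✓
Line 3: "three wide jellyfish": 1+1+3 = 5 ✓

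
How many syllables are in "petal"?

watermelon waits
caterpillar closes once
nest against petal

2

"petal" has 2 syllables.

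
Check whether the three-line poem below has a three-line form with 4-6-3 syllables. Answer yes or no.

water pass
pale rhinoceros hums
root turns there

Line 1: "water pass": 2+1 = 3 (expected 4)
Line 2: "pale rhinoceros hums": 1+4+1 = 6 ✓
Line 3: "root turns there": 1+1+1 = 3 ✓

No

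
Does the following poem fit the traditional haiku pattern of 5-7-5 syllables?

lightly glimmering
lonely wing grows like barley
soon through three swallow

Yes

Line 1: lightly (2), glimmering (3) → 5 ✓
Line 2: lonely (2), wing (1), grows (1), like (1), barley (2) → 7 ✓
Line 3: soon (1), through (1), three (1), swallow (2) → 5 ✓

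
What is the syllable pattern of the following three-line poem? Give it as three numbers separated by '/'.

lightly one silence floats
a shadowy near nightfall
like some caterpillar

Line 1: lightly (2), one (1), silence (2), floats (1) → 6
Line 2: a (1), shadowy (3), near (1), nightfall (2) → 7
Line 3: like (1), some (1), caterpillar (4) → 6

6/7/6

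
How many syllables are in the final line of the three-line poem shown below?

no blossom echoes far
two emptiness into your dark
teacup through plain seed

The final line: teacup(2) + through(1) + plain(1) + seed(1) = 5

5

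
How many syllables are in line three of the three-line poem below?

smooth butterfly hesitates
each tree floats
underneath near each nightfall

7

Line three: underneath (3), near (1), each (1), nightfall (2) → 7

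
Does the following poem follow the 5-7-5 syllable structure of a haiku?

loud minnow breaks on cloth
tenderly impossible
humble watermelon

No

Line 1: loud (1), minnow (2), breaks (1), on (1), cloth (1) → 6 (expected 5)
Line 2: tenderly (3), impossible (4) → 7 ✓
Line 3: humble (2), watermelon (4) → 6 (expected 5)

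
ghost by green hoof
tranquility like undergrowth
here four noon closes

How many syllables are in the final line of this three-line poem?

5

The final line: here (1), four (1), noon (1), closes (2) → 5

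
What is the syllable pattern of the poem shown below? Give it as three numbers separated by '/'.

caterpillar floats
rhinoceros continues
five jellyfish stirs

Line 1: caterpillar(4) + floats(1) = 5
Line 2: rhinoceros(4) + continues(3) = 7
Line 3: five(1) + jellyfish(3) + stirs(1) = 5

5/7/5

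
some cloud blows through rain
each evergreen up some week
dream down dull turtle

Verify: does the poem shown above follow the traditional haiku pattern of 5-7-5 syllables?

Line 1: some(1) + cloud(1) + blows(1) + through(1) + rain(1) = 5 ✓
Line 2: each(1) + evergreen(3) + up(1) + some(1) + week(1) = 7 ✓
Line 3: dream(1) + down(1) + dull(1) + turtle(2) = 5 ✓

Yes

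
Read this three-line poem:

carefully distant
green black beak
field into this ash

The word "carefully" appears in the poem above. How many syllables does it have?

3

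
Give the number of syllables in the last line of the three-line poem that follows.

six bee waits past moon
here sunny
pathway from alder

5

The last line: pathway (2), from (1), alder (2) → 5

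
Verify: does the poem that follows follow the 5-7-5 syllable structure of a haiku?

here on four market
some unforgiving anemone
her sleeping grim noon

Line 1: here (1), on (1), four (1), market (2) → 5 ✓
Line 2: some (1), unforgiving (4), anemone (4) → 9 (expected 7)
Line 3: her (1), sleeping (2), grim (1), noon (1) → 5 ✓

No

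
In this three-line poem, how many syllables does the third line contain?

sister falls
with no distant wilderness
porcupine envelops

6

The third line: porcupine (3), envelops (3) → 6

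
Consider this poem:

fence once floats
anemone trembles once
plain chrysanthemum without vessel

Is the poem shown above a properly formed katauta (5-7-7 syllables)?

No

Line 1: "fence once floats": 1+1+1 = 3 (expected 5)
Line 2: "anemone trembles once": 4+2+1 = 7 ✓
Line 3: "plain chrysanthemum without vessel": 1+4+2+2 = 9 (expected 7)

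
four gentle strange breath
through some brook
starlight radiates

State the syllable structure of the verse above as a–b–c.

5–3–5

Line 1: "four gentle strange breath": 1+2+1+1 = 5
Line 2: "through some brook": 1+1+1 = 3
Line 3: "starlight radiates": 2+3 = 5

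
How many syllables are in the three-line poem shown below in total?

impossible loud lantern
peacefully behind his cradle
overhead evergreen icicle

Line 1: "impossible loud lantern": 4+1+2 = 7
Line 2: "peacefully behind his cradle": 3+2+1+2 = 8
Line 3: "overhead evergreen icicle": 3+3+3 = 9
Total: 7 + 8 + 9 = 24

24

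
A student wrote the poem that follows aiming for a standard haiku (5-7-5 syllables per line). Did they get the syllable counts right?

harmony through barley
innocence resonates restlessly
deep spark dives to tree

Line 1: "harmony through barley": 3+1+2 = 6 (expected 5)
Line 2: "innocence resonates restlessly": 3+3+3 = 9 (expected 7)
Line 3: "deep spark dives to tree": 1+1+1+1+1 = 5 ✓

No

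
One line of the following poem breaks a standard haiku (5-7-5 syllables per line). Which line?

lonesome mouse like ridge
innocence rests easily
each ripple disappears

Line 3

Line 1: lonesome (2), mouse (1), like (1), ridge (1) → 5 ✓
Line 2: innocence (3), rests (1), easily (3) → 7 ✓
Line 3: each (1), ripple (2), disappears (3) → 6 (expected 5)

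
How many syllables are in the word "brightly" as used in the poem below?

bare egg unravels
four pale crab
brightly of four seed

"brightly" has 2 syllables.

2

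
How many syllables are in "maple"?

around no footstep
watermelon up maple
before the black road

2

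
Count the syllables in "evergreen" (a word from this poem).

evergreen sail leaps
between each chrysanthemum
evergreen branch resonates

3

"evergreen" has 3 syllables.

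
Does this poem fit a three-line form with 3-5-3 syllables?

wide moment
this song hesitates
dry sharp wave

Line 1: wide(1) + moment(2) = 3 ✓
Line 2: this(1) + song(1) + hesitates(3) = 5 ✓
Line 3: dry(1) + sharp(1) + wave(1) = 3 ✓

Yes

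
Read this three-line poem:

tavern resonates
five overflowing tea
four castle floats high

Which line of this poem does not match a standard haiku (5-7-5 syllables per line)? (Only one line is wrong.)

Line 1: tavern(2) + resonates(3) = 5 ✓
Line 2: five(1) + overflowing(4) + tea(1) = 6 (expected 7)
Line 3: four(1) + castle(2) + floats(1) + high(1) = 5 ✓

The second line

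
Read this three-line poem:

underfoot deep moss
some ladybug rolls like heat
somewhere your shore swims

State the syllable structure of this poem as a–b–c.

5–7–5

Line 1: "underfoot deep moss": 3+1+1 = 5
Line 2: "some ladybug rolls like heat": 1+3+1+1+1 = 7
Line 3: "somewhere your shore swims": 2+1+1+1 = 5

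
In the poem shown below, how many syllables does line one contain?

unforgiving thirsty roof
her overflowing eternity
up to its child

Line one: unforgiving (4), thirsty (2), roof (1) → 7

7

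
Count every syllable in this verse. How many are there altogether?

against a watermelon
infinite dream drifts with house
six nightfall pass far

19

Line 1: against (2), a (1), watermelon (4) → 7
Line 2: infinite (3), dream (1), drifts (1), with (1), house (1) → 7
Line 3: six (1), nightfall (2), pass (1), far (1) → 5
Total: 7 + 7 + 5 = 19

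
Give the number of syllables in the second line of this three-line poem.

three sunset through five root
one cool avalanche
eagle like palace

The second line: one (1), cool (1), avalanche (3) → 5

5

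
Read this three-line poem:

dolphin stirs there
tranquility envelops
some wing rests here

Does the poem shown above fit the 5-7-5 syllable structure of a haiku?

No

Line 1: dolphin (2), stirs (1), there (1) → 4 (expected 5)
Line 2: tranquility (4), envelops (3) → 7 ✓
Line 3: some (1), wing (1), rests (1), here (1) → 4 (expected 5)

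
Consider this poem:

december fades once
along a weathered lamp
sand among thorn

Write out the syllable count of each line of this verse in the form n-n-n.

5-6-4

Line 1: "december fades once": 3+1+1 = 5
Line 2: "along a weathered lamp": 2+1+2+1 = 6
Line 3: "sand among thorn": 1+2+1 = 4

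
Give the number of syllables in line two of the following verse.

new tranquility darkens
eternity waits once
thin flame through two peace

6

Line two: "eternity waits once": 4+1+1 = 6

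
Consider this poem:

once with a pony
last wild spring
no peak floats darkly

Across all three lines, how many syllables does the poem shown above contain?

13

Line 1: once(1) + with(1) + a(1) + pony(2) = 5
Line 2: last(1) + wild(1) + spring(1) = 3
Line 3: no(1) + peak(1) + floats(1) + darkly(2) = 5
Total: 5 + 3 + 5 = 13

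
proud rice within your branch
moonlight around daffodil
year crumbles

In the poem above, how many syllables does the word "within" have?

2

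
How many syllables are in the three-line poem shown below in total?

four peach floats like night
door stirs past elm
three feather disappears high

Line 1: four (1), peach (1), floats (1), like (1), night (1) → 5
Line 2: door (1), stirs (1), past (1), elm (1) → 4
Line 3: three (1), feather (2), disappears (3), high (1) → 7
Total: 5 + 4 + 7 = 16

16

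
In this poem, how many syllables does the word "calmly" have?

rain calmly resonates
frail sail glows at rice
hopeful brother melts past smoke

"calmly" has 2 syllables.

2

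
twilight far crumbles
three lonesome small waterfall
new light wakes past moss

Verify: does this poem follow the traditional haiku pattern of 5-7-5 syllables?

Yes

Line 1: twilight (2), far (1), crumbles (2) → 5 ✓
Line 2: three (1), lonesome (2), small (1), waterfall (3) → 7 ✓
Line 3: new (1), light (1), wakes (1), past (1), moss (1) → 5 ✓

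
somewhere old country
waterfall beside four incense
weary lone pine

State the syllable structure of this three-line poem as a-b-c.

5-8-4

Line 1: somewhere (2), old (1), country (2) → 5
Line 2: waterfall (3), beside (2), four (1), incense (2) → 8
Line 3: weary (2), lone (1), pine (1) → 4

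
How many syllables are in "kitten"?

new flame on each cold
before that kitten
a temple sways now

2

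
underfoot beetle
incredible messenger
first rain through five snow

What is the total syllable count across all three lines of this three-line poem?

17

Line 1: underfoot(3) + beetle(2) = 5
Line 2: incredible(4) + messenger(3) = 7
Line 3: first(1) + rain(1) + through(1) + five(1) + snow(1) = 5
Total: 5 + 7 + 5 = 17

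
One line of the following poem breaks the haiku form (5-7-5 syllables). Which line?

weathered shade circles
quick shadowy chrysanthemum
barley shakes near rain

The second line

Line 1: weathered (2), shade (1), circles (2) → 5 ✓
Line 2: quick (1), shadowy (3), chrysanthemum (4) → 8 (expected 7)
Line 3: barley (2), shakes (1), near (1), rain (1) → 5 ✓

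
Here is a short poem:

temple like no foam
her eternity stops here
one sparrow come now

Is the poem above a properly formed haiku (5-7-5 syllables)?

Yes

Line 1: "temple like no foam": 2+1+1+1 = 5 ✓
Line 2: "her eternity stops here": 1+4+1+1 = 7 ✓
Line 3: "one sparrow come now": 1+2+1+1 = 5 ✓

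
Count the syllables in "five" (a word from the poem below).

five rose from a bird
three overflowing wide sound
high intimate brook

1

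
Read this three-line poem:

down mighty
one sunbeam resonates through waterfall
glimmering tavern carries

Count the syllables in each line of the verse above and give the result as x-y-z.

3-10-7

Line 1: "down mighty": 1+2 = 3
Line 2: "one sunbeam resonates through waterfall": 1+2+3+1+3 = 10
Line 3: "glimmering tavern carries": 3+2+2 = 7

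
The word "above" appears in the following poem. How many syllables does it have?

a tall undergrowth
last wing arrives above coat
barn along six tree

2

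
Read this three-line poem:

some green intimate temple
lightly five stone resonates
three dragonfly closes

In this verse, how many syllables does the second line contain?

The second line: lightly (2), five (1), stone (1), resonates (3) → 7

7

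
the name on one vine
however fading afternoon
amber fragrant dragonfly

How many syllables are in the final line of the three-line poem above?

The final line: amber (2), fragrant (2), dragonfly (3) → 7

7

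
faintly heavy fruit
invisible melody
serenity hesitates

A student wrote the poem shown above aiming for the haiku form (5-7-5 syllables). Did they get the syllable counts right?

No

Line 1: faintly (2), heavy (2), fruit (1) → 5 ✓
Line 2: invisible (4), melody (3) → 7 ✓
Line 3: serenity (4), hesitates (3) → 7 (expected 5)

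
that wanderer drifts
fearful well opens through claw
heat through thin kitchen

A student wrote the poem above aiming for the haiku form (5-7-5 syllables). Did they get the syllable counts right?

Yes

Line 1: that (1), wanderer (3), drifts (1) → 5 ✓
Line 2: fearful (2), well (1), opens (2), through (1), claw (1) → 7 ✓
Line 3: heat (1), through (1), thin (1), kitchen (2) → 5 ✓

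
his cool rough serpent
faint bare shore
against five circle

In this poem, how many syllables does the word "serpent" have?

2

"serpent" has 2 syllables.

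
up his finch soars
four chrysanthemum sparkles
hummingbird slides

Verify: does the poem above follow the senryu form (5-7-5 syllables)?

No

Line 1: up(1) + his(1) + finch(1) + soars(1) = 4 (expected 5)
Line 2: four(1) + chrysanthemum(4) + sparkles(2) = 7 ✓
Line 3: hummingbird(3) + slides(1) = 4 (expected 5)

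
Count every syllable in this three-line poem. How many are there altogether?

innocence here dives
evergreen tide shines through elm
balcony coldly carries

Line 1: innocence (3), here (1), dives (1) → 5
Line 2: evergreen (3), tide (1), shines (1), through (1), elm (1) → 7
Line 3: balcony (3), coldly (2), carries (2) → 7
Total: 5 + 7 + 7 = 19

19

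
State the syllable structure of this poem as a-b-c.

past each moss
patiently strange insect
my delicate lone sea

3-6-6

Line 1: past(1) + each(1) + moss(1) = 3
Line 2: patiently(3) + strange(1) + insect(2) = 6
Line 3: my(1) + delicate(3) + lone(1) + sea(1) = 6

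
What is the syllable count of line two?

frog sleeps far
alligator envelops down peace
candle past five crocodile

Line two: "alligator envelops down peace": 4+3+1+1 = 9

9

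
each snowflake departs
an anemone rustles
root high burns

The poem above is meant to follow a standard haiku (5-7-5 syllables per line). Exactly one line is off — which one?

Line 1: each(1) + snowflake(2) + departs(2) = 5 ✓
Line 2: an(1) + anemone(4) + rustles(2) = 7 ✓
Line 3: root(1) + high(1) + burns(1) = 3 (expected 5)

Line 3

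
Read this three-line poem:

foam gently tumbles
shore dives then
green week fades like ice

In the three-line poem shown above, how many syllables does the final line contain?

5

The final line: green (1), week (1), fades (1), like (1), ice (1) → 5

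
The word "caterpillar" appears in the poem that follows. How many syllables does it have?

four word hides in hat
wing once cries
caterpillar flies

4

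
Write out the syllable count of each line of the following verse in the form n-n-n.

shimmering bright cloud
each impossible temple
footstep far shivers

5-7-5

Line 1: shimmering(3) + bright(1) + cloud(1) = 5
Line 2: each(1) + impossible(4) + temple(2) = 7
Line 3: footstep(2) + far(1) + shivers(2) = 5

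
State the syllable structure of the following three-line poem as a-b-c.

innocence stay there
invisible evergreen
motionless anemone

5-7-7

Line 1: "innocence stay there": 3+1+1 = 5
Line 2: "invisible evergreen": 4+3 = 7
Line 3: "motionless anemone": 3+4 = 7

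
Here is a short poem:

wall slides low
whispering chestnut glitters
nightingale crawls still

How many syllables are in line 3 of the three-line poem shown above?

Line 3: "nightingale crawls still": 3+1+1 = 5

5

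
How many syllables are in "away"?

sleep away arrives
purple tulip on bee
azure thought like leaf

2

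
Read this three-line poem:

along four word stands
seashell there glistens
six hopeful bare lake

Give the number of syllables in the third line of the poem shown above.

The third line: six (1), hopeful (2), bare (1), lake (1) → 5

5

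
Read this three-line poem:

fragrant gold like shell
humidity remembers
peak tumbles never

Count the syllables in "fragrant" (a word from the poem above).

2

"fragrant" has 2 syllables.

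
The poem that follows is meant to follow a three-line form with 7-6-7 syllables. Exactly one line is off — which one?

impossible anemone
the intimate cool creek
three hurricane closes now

Line 1: impossible (4), anemone (4) → 8 (expected 7)
Line 2: the (1), intimate (3), cool (1), creek (1) → 6 ✓
Line 3: three (1), hurricane (3), closes (2), now (1) → 7 ✓

The first line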